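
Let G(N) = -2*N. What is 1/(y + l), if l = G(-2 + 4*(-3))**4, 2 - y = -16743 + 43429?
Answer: 1/587972 ≈ 1.7008e-6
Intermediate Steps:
y = -26684 (y = 2 - (-16743 + 43429) = 2 - 1*26686 = 2 - 26686 = -26684)
l = 614656 (l = (-2*(-2 + 4*(-3)))**4 = (-2*(-2 - 12))**4 = (-2*(-14))**4 = 28**4 = 614656)
1/(y + l) = 1/(-26684 + 614656) = 1/587972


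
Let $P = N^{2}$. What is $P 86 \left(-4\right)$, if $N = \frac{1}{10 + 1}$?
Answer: $- \frac{344}{121} \approx -2.843$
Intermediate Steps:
$N = \frac{1}{11} \approx 0.090909$
$P = \frac{1}{121}$ ($P = \left(\frac{1}{11}\right)^{2} = \frac{1}{121} \approx 0.0082645$)
$P 86 \left(-4\right) = \frac{86 \left(-4\right)}{121} = \frac{1}{121} \left(-344\right) = - \frac{344}{121}$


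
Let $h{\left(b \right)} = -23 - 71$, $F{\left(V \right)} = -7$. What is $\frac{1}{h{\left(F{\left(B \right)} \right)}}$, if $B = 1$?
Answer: $- \frac{1}{94} \approx -0.010638$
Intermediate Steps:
$h{\left(b \right)} = -94$ ($h{\left(b \right)} = -23 - 71 = -94$)
$\frac{1}{h{\left(F{\left(B \right)} \right)}} = \frac{1}{-94} = - \frac{1}{94}$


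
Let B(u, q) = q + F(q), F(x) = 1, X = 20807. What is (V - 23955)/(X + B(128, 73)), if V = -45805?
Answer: -69760/20881 ≈ -3.3408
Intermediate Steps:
B(u, q) = 1 + q (B(u, q) = q + 1 = 1 + q)
(V - 23955)/(X + B(128, 73)) = (-45805 - 23955)/(20807 + (1 + 73)) = -69760/(20807 + 74) = -69760/20881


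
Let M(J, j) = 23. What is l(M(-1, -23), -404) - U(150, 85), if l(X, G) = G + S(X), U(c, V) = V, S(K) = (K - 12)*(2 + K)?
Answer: -214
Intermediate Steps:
S(K) = (-12 + K)*(2 + K)
l(X, G) = -24 + G + X² - 10*X (l(X, G) = G + (-24 + X² - 10*X) = -24 + G + X² - 10*X)
l(M(-1, -23), -404) - U(150, 85) = (-24 - 404 + 23² - 10*23) - 1*85 = (-24 - 404 + 529 - 230) - 85 = -129 - 85 = -214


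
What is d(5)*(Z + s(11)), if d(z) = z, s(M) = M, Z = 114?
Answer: 625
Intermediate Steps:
d(5)*(Z + s(11)) = 5*(114 + 11) = 5*125 = 625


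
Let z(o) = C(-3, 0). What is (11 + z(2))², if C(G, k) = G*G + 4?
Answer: 576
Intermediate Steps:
C(G, k) = 4 + G² (C(G, k) = G² + 4 = 4 + G²)
z(o) = 13 (z(o) = 4 + (-3)² = 4 + 9 = 13)
(11 + z(2))² = (11 + 13)² = 24² = 576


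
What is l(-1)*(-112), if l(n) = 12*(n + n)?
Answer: 2688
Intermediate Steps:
l(n) = 24*n (l(n) = 12*(2*n) = 24*n)
l(-1)*(-112) = (24*(-1))*(-112) = -24*(-112) = 2688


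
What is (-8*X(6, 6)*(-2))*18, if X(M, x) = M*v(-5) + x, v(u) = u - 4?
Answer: -13824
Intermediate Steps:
v(u) = -4 + u
X(M, x) = x - 9*M (X(M, x) = M*(-4 - 5) + x = M*(-9) + x = -9*M + x = x - 9*M)
(-8*X(6, 6)*(-2))*18 = (-8*(6 - 9*6)*(-2))*18 = (-8*(6 - 54)*(-2))*18 = (-8*(-48)*(-2))*18 = (384*(-2))*18 = -768*18 = -13824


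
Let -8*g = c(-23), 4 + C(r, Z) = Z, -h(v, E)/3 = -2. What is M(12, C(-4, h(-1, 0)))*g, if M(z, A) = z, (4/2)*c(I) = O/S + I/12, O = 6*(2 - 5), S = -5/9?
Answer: -1829/80 ≈ -22.862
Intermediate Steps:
h(v, E) = 6 (h(v, E) = -3*(-2) = 6)
S = -5/9 (S = -5*⅑ = -5/9 ≈ -0.55556)
O = -18 (O = 6*(-3) = -18)
C(r, Z) = -4 + Z
c(I) = 81/5 + I/24 (c(I) = (-18/(-5/9) + I/12)/2 = (-18*(-9/5) + I*(1/12))/2 = (162/5 + I/12)/2 = 81/5 + I/24)
g = -1829/960 (g = -(81/5 + (1/24)*(-23))/8 = -(81/5 - 23/24)/8 = -⅛*1829/120 = -1829/960 ≈ -1.9052)
M(12, C(-4, h(-1, 0)))*g = 12*(-1829/960) = -1829/80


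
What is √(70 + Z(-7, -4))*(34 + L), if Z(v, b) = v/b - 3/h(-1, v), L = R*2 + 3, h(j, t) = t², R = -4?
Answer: 29*√14051/14 ≈ 245.54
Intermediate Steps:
L = -5 (L = -4*2 + 3 = -8 + 3 = -5)
Z(v, b) = -3/v² + v/b (Z(v, b) = v/b - 3/v² = -3/v² + v/b)
√(70 + Z(-7, -4))*(34 + L) = √(70 + (-3/(-7)² - 7/(-4)))*(34 - 5) = √(70 + (-3*1/49 - 7*(-¼)))*29 = √(70 + (-3/49 + 7/4))*29 = √(70 + 331/196)*29 = √(14051/196)*29 = (√14051/14)*29 = 29*√14051/14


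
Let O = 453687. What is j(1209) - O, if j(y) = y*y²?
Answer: 1766718642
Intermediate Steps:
j(y) = y³
j(1209) - O = 1209³ - 1*453687 = 1767172329 - 453687 = 1766718642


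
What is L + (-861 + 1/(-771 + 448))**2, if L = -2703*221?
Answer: 15019550389/104329 ≈ 1.4396e+5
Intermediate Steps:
L = -597363
L + (-861 + 1/(-771 + 448))**2 = -597363 + (-861 + 1/(-771 + 448))**2 = -597363 + (-861 + 1/(-323))**2 = -597363 + (-861 - 1/323)**2 = -597363 + (-278104/323)**2 = -597363 + 77341834816/104329 = 15019550389/104329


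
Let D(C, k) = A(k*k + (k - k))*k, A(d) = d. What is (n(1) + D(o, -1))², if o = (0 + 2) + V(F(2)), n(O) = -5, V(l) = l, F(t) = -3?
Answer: 36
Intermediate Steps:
o = -1 (o = (0 + 2) - 3 = 2 - 3 = -1)
D(C, k) = k³ (D(C, k) = (k*k + (k - k))*k = (k² + 0)*k = k²*k = k³)
(n(1) + D(o, -1))² = (-5 + (-1)³)² = (-5 - 1)² = (-6)² = 36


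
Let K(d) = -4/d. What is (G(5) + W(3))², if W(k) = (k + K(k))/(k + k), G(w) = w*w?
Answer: 207025/324 ≈ 638.97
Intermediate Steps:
G(w) = w²
W(k) = (k - 4/k)/(2*k) (W(k) = (k - 4/k)/(k + k) = (k - 4/k)/((2*k)) = (k - 4/k)*(1/(2*k)) = (k - 4/k)/(2*k))
(G(5) + W(3))² = (5² + (½ - 2/3²))² = (25 + (½ - 2*⅑))² = (25 + (½ - 2/9))² = (25 + 5/18)² = (455/18)² = 207025/324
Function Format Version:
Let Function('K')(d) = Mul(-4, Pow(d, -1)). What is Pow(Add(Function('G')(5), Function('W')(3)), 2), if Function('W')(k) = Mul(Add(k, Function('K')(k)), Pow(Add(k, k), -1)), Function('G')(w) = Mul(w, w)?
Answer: Rational(207025, 324) ≈ 638.97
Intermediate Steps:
Function('G')(w) = Pow(w, 2)
Function('W')(k) = Mul(Rational(1, 2), Pow(k, -1), Add(k, Mul(-4, Pow(k, -1)))) (Function('W')(k) = Mul(Add(k, Mul(-4, Pow(k, -1))), Pow(Add(k, k), -1)) = Mul(Add(k, Mul(-4, Pow(k, -1))), Pow(Mul(2, k), -1)) = Mul(Add(k, Mul(-4, Pow(k, -1))), Mul(Rational(1, 2), Pow(k, -1))) = Mul(Rational(1, 2), Pow(k, -1), Add(k, Mul(-4, Pow(k, -1)))))
Pow(Add(Function('G')(5), Function('W')(3)), 2) = Pow(Add(Pow(5, 2), Add(Rational(1, 2), Mul(-2, Pow(3, -2)))), 2) = Pow(Add(25, Add(Rational(1, 2), Mul(-2, Rational(1, 9)))), 2) = Pow(Add(25, Add(Rational(1, 2), Rational(-2, 9))), 2) = Pow(Add(25, Rational(5, 18)), 2) = Pow(Rational(455, 18), 2) = Rational(207025, 324)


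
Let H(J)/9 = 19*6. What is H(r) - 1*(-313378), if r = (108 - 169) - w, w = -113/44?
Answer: 314404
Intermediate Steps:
w = -113/44 (w = -113*1/44 = -113/44 ≈ -2.5682)
r = -2571/44 (r = (108 - 169) - 1*(-113/44) = -61 + 113/44 = -2571/44 ≈ -58.432)
H(J) = 1026 (H(J) = 9*(19*6) = 9*114 = 1026)
H(r) - 1*(-313378) = 1026 - 1*(-313378) = 1026 + 313378 = 314404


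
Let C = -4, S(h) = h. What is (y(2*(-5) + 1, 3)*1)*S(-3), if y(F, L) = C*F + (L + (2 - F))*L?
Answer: -234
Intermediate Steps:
y(F, L) = -4*F + L*(2 + L - F) (y(F, L) = -4*F + (L + (2 - F))*L = -4*F + (2 + L - F)*L = -4*F + L*(2 + L - F))
(y(2*(-5) + 1, 3)*1)*S(-3) = ((3² - 4*(2*(-5) + 1) + 2*3 - 1*(2*(-5) + 1)*3)*1)*(-3) = ((9 - 4*(-10 + 1) + 6 - 1*(-10 + 1)*3)*1)*(-3) = ((9 - 4*(-9) + 6 - 1*(-9)*3)*1)*(-3) = ((9 + 36 + 6 + 27)*1)*(-3) = (78*1)*(-3) = 78*(-3) = -234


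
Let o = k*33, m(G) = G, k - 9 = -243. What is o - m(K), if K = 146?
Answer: -7868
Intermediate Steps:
k = -234 (k = 9 - 243 = -234)
o = -7722 (o = -234*33 = -7722)
o - m(K) = -7722 - 1*146 = -7722 - 146 = -7868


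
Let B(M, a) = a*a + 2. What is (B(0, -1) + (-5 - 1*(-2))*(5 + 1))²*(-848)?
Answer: -190800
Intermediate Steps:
B(M, a) = 2 + a² (B(M, a) = a² + 2 = 2 + a²)
(B(0, -1) + (-5 - 1*(-2))*(5 + 1))²*(-848) = ((2 + (-1)²) + (-5 - 1*(-2))*(5 + 1))²*(-848) = ((2 + 1) + (-5 + 2)*6)²*(-848) = (3 - 3*6)²*(-848) = (3 - 18)²*(-848) = (-15)²*(-848) = 225*(-848) = -190800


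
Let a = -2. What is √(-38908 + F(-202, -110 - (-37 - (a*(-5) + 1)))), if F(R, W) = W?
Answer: 3*I*√4330 ≈ 197.41*I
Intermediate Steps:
√(-38908 + F(-202, -110 - (-37 - (a*(-5) + 1)))) = √(-38908 + (-110 - (-37 - (-2*(-5) + 1)))) = √(-38908 + (-110 - (-37 - (10 + 1)))) = √(-38908 + (-110 - (-37 - 1*11))) = √(-38908 + (-110 - (-37 - 11))) = √(-38908 + (-110 - 1*(-48))) = √(-38908 + (-110 + 48)) = √(-38908 - 62) = √(-38970) = 3*I*√4330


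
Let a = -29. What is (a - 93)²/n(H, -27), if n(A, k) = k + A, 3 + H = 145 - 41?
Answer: 7442/37 ≈ 201.14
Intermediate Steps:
H = 101 (H = -3 + (145 - 41) = -3 + 104 = 101)
n(A, k) = A + k
(a - 93)²/n(H, -27) = (-29 - 93)²/(101 - 27) = (-122)²/74 = 14884*(1/74) = 7442/37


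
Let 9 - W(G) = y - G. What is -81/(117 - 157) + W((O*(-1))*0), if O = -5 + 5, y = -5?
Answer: 641/40 ≈ 16.025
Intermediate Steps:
O = 0
W(G) = 14 + G (W(G) = 9 - (-5 - G) = 9 + (5 + G) = 14 + G)
-81/(117 - 157) + W((O*(-1))*0) = -81/(117 - 157) + (14 + (0*(-1))*0) = -81/(-40) + (14 + 0*0) = -1/40*(-81) + (14 + 0) = 81/40 + 14 = 641/40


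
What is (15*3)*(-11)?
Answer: -495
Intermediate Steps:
(15*3)*(-11) = 45*(-11) = -495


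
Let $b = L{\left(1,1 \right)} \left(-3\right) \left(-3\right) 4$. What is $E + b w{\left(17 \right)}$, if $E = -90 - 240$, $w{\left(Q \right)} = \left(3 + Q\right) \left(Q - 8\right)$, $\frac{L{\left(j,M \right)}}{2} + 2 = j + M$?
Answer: $-330$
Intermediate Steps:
$L{\left(j,M \right)} = -4 + 2 M + 2 j$ ($L{\left(j,M \right)} = -4 + 2 \left(j + M\right) = -4 + 2 \left(M + j\right) = -4 + \left(2 M + 2 j\right) = -4 + 2 M + 2 j$)
$w{\left(Q \right)} = \left(-8 + Q\right) \left(3 + Q\right)$ ($w{\left(Q \right)} = \left(3 + Q\right) \left(-8 + Q\right) = \left(-8 + Q\right) \left(3 + Q\right)$)
$E = -330$ ($E = -90 - 240 = -330$)
$b = 0$ ($b = \left(-4 + 2 \cdot 1 + 2 \cdot 1\right) \left(-3\right) \left(-3\right) 4 = \left(-4 + 2 + 2\right) 9 \cdot 4 = 0 \cdot 36 = 0$)
$E + b w{\left(17 \right)} = -330 + 0 \left(-24 + 17^{2} - 85\right) = -330 + 0 \left(-24 + 289 - 85\right) = -330 + 0 \cdot 180 = -330 + 0 = -330$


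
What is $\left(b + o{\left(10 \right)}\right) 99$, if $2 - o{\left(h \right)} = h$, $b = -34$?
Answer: $-4158$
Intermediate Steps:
$o{\left(h \right)} = 2 - h$
$\left(b + o{\left(10 \right)}\right) 99 = \left(-34 + \left(2 - 10\right)\right) 99 = \left(-34 - 8\right) 99 = \left(-42\right) 99 = -4158$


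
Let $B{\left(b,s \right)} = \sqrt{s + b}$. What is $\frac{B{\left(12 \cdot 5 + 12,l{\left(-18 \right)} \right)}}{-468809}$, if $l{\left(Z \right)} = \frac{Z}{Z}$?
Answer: $- \frac{\sqrt{73}}{468809} \approx -1.8225 \cdot 10^{-5}$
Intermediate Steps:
$l{\left(Z \right)} = 1$
$B{\left(b,s \right)} = \sqrt{b + s}$
$\frac{B{\left(12 \cdot 5 + 12,l{\left(-18 \right)} \right)}}{-468809} = \frac{\sqrt{\left(12 \cdot 5 + 12\right) + 1}}{-468809} = \sqrt{\left(60 + 12\right) + 1} \left(- \frac{1}{468809}\right) = \sqrt{72 + 1} \left(- \frac{1}{468809}\right) = \sqrt{73} \left(- \frac{1}{468809}\right) = - \frac{\sqrt{73}}{468809}$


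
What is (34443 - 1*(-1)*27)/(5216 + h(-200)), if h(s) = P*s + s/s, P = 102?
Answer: -3830/1687 ≈ -2.2703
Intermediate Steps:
h(s) = 1 + 102*s (h(s) = 102*s + s/s = 102*s + 1 = 1 + 102*s)
(34443 - 1*(-1)*27)/(5216 + h(-200)) = (34443 - 1*(-1)*27)/(5216 + (1 + 102*(-200))) = (34443 + 1*27)/(5216 + (1 - 20400)) = (34443 + 27)/(5216 - 20399) = 34470/(-15183) = 34470*(-1/15183) = -3830/1687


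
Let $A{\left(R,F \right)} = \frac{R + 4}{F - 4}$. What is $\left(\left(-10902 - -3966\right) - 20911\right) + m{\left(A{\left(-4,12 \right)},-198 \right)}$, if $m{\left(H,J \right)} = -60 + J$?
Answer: $-28105$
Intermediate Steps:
$A{\left(R,F \right)} = \frac{4 + R}{-4 + F}$
$\left(\left(-10902 - -3966\right) - 20911\right) + m{\left(A{\left(-4,12 \right)},-198 \right)} = \left(\left(-10902 - -3966\right) - 20911\right) - 258 = \left(\left(-10902 + 3966\right) - 20911\right) - 258 = \left(-6936 - 20911\right) - 258 = -27847 - 258 = -28105$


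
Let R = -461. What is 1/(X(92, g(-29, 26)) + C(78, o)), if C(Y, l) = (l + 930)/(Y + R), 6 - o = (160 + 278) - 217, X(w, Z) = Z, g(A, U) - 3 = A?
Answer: -383/10673 ≈ -0.035885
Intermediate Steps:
g(A, U) = 3 + A
o = -215 (o = 6 - ((160 + 278) - 217) = 6 - (438 - 217) = 6 - 1*221 = 6 - 221 = -215)
C(Y, l) = (930 + l)/(-461 + Y) (C(Y, l) = (l + 930)/(Y - 461) = (930 + l)/(-461 + Y))
1/(X(92, g(-29, 26)) + C(78, o)) = 1/((3 - 29) + (930 - 215)/(-461 + 78)) = 1/(-26 + 715/(-383)) = 1/(-26 - 1/383*715) = 1/(-26 - 715/383) = 1/(-10673/383) = -383/10673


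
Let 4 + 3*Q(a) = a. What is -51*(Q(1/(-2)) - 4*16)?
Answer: 6681/2 ≈ 3340.5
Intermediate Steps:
Q(a) = -4/3 + a/3
-51*(Q(1/(-2)) - 4*16) = -51*((-4/3 + (⅓)/(-2)) - 4*16) = -51*((-4/3 + (⅓)*(-½)) - 64) = -51*((-4/3 - ⅙) - 64) = -51*(-3/2 - 64) = -51*(-131/2) = 6681/2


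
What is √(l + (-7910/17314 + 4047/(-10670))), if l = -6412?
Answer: I*√452197801774140510/8397290 ≈ 80.08*I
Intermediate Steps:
√(l + (-7910/17314 + 4047/(-10670))) = √(-6412 + (-7910/17314 + 4047/(-10670))) = √(-6412 + (-7910*1/17314 + 4047*(-1/10670))) = √(-6412 + (-3955/8657 - 4047/10670)) = √(-6412 - 7021339/8397290) = √(-53850444819/8397290) = I*√452197801774140510/8397290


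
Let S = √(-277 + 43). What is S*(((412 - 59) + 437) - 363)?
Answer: 1281*I*√26 ≈ 6531.8*I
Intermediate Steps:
S = 3*I*√26 (S = √(-234) = 3*I*√26 ≈ 15.297*I)
S*(((412 - 59) + 437) - 363) = (3*I*√26)*(((412 - 59) + 437) - 363) = (3*I*√26)*((353 + 437) - 363) = (3*I*√26)*(790 - 363) = (3*I*√26)*427 = 1281*I*√26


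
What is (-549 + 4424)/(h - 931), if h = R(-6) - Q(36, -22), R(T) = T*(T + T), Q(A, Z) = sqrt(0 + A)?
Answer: -775/173 ≈ -4.4798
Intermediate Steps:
Q(A, Z) = sqrt(A)
R(T) = 2*T**2 (R(T) = T*(2*T) = 2*T**2)
h = 66 (h = 2*(-6)**2 - sqrt(36) = 2*36 - 1*6 = 72 - 6 = 66)
(-549 + 4424)/(h - 931) = (-549 + 4424)/(66 - 931) = 3875/(-865) = 3875*(-1/865) = -775/173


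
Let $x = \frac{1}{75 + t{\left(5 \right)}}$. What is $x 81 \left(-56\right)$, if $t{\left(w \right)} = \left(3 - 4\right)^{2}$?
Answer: $- \frac{1134}{19} \approx -59.684$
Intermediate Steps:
$t{\left(w \right)} = 1$ ($t{\left(w \right)} = \left(-1\right)^{2} = 1$)
$x = \frac{1}{76}$ ($x = \frac{1}{75 + 1} = \frac{1}{76} \approx 0.013158$)
$x 81 \left(-56\right) = \frac{1}{76} \cdot 81 \left(-56\right) = \frac{81}{76} \left(-56\right) = - \frac{1134}{19}$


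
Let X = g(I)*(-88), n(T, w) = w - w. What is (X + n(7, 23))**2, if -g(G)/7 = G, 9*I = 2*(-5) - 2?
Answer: 6071296/9 ≈ 6.7459e+5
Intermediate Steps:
I = -4/3 (I = (2*(-5) - 2)/9 = (-10 - 2)/9 = (1/9)*(-12) = -4/3 ≈ -1.3333)
g(G) = -7*G
n(T, w) = 0
X = -2464/3 (X = -7*(-4/3)*(-88) = (28/3)*(-88) = -2464/3 ≈ -821.33)
(X + n(7, 23))**2 = (-2464/3 + 0)**2 = (-2464/3)**2 = 6071296/9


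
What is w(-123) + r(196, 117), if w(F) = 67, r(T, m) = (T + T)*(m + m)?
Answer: 91795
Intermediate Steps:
r(T, m) = 4*T*m (r(T, m) = (2*T)*(2*m) = 4*T*m)
w(-123) + r(196, 117) = 67 + 4*196*117 = 67 + 91728 = 91795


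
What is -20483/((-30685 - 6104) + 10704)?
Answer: 20483/26085 ≈ 0.78524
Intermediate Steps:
-20483/((-30685 - 6104) + 10704) = -20483/(-36789 + 10704) = -20483/(-26085) = -20483*(-1/26085) = 20483/26085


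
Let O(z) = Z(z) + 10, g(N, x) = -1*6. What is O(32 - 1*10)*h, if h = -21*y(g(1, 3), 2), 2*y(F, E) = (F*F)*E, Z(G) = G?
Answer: -24192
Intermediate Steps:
g(N, x) = -6
y(F, E) = E*F²/2 (y(F, E) = ((F*F)*E)/2 = (F²*E)/2 = (E*F²)/2 = E*F²/2)
O(z) = 10 + z (O(z) = z + 10 = 10 + z)
h = -756 (h = -21*2*(-6)²/2 = -21*2*36/2 = -21*36 = -756)
O(32 - 1*10)*h = (10 + (32 - 1*10))*(-756) = (10 + (32 - 10))*(-756) = (10 + 22)*(-756) = 32*(-756) = -24192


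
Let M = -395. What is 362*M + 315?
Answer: -142675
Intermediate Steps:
362*M + 315 = 362*(-395) + 315 = -142990 + 315 = -142675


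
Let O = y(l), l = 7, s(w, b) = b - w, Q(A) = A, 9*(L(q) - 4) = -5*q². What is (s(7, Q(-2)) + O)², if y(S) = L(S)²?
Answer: 1844874304/6561 ≈ 2.8119e+5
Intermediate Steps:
L(q) = 4 - 5*q²/9 (L(q) = 4 + (-5*q²)/9 = 4 - 5*q²/9)
y(S) = (4 - 5*S²/9)²
O = 43681/81 (O = (-36 + 5*7²)²/81 = (-36 + 5*49)²/81 = (-36 + 245)²/81 = (1/81)*209² = (1/81)*43681 = 43681/81 ≈ 539.27)
(s(7, Q(-2)) + O)² = ((-2 - 1*7) + 43681/81)² = ((-2 - 7) + 43681/81)² = (-9 + 43681/81)² = (42952/81)² = 1844874304/6561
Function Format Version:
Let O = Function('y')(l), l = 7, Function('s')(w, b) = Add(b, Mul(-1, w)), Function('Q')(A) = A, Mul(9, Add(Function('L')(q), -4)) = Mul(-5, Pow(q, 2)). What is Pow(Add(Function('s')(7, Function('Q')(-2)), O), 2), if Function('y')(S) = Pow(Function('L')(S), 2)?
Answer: Rational(1844874304, 6561) ≈ 2.8119e+5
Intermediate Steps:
Function('L')(q) = Add(4, Mul(Rational(-5, 9), Pow(q, 2))) (Function('L')(q) = Add(4, Mul(Rational(1, 9), Mul(-5, Pow(q, 2)))) = Add(4, Mul(Rational(-5, 9), Pow(q, 2))))
Function('y')(S) = Pow(Add(4, Mul(Rational(-5, 9), Pow(S, 2))), 2)
O = Rational(43681, 81) (O = Mul(Rational(1, 81), Pow(Add(-36, Mul(5, Pow(7, 2))), 2)) = Mul(Rational(1, 81), Pow(Add(-36, Mul(5, 49)), 2)) = Mul(Rational(1, 81), Pow(Add(-36, 245), 2)) = Mul(Rational(1, 81), Pow(209, 2)) = Mul(Rational(1, 81), 43681) = Rational(43681, 81) ≈ 539.27)
Pow(Add(Function('s')(7, Function('Q')(-2)), O), 2) = Pow(Add(Add(-2, Mul(-1, 7)), Rational(43681, 81)), 2) = Pow(Add(Add(-2, -7), Rational(43681, 81)), 2) = Pow(Add(-9, Rational(43681, 81)), 2) = Pow(Rational(42952, 81), 2) = Rational(1844874304, 6561)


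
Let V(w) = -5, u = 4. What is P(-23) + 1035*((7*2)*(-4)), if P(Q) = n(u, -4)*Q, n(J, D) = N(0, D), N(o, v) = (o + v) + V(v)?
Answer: -57753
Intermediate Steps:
N(o, v) = -5 + o + v (N(o, v) = (o + v) - 5 = -5 + o + v)
n(J, D) = -5 + D (n(J, D) = -5 + 0 + D = -5 + D)
P(Q) = -9*Q (P(Q) = (-5 - 4)*Q = -9*Q)
P(-23) + 1035*((7*2)*(-4)) = -9*(-23) + 1035*((7*2)*(-4)) = 207 + 1035*(14*(-4)) = 207 + 1035*(-56) = 207 - 57960 = -57753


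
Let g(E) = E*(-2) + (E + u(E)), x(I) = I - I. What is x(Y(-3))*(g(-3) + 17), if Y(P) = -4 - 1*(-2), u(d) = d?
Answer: 0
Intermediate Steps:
Y(P) = -2 (Y(P) = -4 + 2 = -2)
x(I) = 0
g(E) = 0 (g(E) = E*(-2) + (E + E) = -2*E + 2*E = 0)
x(Y(-3))*(g(-3) + 17) = 0*(0 + 17) = 0*17 = 0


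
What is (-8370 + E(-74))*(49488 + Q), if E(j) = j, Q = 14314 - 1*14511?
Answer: -416213204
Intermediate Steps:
Q = -197 (Q = 14314 - 14511 = -197)
(-8370 + E(-74))*(49488 + Q) = (-8370 - 74)*(49488 - 197) = -8444*49291 = -416213204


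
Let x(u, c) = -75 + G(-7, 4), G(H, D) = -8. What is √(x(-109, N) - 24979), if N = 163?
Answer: I*√25062 ≈ 158.31*I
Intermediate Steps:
x(u, c) = -83 (x(u, c) = -75 - 8 = -83)
√(x(-109, N) - 24979) = √(-83 - 24979) = √(-25062) = I*√25062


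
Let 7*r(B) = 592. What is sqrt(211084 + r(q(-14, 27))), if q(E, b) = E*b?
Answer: 2*sqrt(2586815)/7 ≈ 459.53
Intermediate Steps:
r(B) = 592/7 (r(B) = (1/7)*592 = 592/7)
sqrt(211084 + r(q(-14, 27))) = sqrt(211084 + 592/7) = sqrt(1478180/7) = 2*sqrt(2586815)/7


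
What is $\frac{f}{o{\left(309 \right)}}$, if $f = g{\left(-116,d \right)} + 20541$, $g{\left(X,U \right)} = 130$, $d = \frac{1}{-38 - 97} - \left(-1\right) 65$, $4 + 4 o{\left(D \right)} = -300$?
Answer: $- \frac{20671}{76} \approx -271.99$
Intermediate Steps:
$o{\left(D \right)} = -76$ ($o{\left(D \right)} = -1 + \frac{1}{4} \left(-300\right) = -1 - 75 = -76$)
$d = \frac{8774}{135}$ ($d = \frac{1}{-135} - -65 = - \frac{1}{135} + 65 = \frac{8774}{135} \approx 64.993$)
$f = 20671$ ($f = 130 + 20541 = 20671$)
$\frac{f}{o{\left(309 \right)}} = \frac{20671}{-76} = 20671 \left(- \frac{1}{76}\right) = - \frac{20671}{76}$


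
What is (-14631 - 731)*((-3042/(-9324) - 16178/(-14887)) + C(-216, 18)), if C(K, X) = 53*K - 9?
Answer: 678534699856255/3855733 ≈ 1.7598e+8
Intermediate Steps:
C(K, X) = -9 + 53*K
(-14631 - 731)*((-3042/(-9324) - 16178/(-14887)) + C(-216, 18)) = (-14631 - 731)*((-3042/(-9324) - 16178/(-14887)) + (-9 + 53*(-216))) = -15362*((-3042*(-1/9324) - 16178*(-1/14887)) + (-9 - 11448)) = -15362*((169/518 + 16178/14887) - 11457) = -15362*(10896107/7711466 - 11457) = -15362*(-88339369855/7711466) = 678534699856255/3855733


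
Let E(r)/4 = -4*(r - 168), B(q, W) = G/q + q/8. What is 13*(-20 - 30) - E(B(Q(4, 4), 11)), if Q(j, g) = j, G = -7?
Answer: -3358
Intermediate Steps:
B(q, W) = -7/q + q/8
E(r) = 2688 - 16*r (E(r) = 4*(-4*(r - 168)) = 4*(-4*(-168 + r)) = 4*(672 - 4*r) = 2688 - 16*r)
13*(-20 - 30) - E(B(Q(4, 4), 11)) = 13*(-20 - 30) - (2688 - 16*(-7/4 + (⅛)*4)) = 13*(-50) - (2688 - 16*(-7*¼ + ½)) = -650 - (2688 - 16*(-7/4 + ½)) = -650 - (2688 - 16*(-5/4)) = -650 - (2688 + 20) = -650 - 1*2708 = -650 - 2708 = -3358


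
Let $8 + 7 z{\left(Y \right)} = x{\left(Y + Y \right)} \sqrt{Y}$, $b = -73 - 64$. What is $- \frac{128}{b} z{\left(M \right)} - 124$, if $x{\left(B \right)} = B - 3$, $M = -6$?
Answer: $- \frac{119940}{959} - \frac{1920 i \sqrt{6}}{959} \approx -125.07 - 4.9041 i$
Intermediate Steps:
$b = -137$
$x{\left(B \right)} = -3 + B$
$z{\left(Y \right)} = - \frac{8}{7} + \frac{\sqrt{Y} \left(-3 + 2 Y\right)}{7}$ ($z{\left(Y \right)} = - \frac{8}{7} + \frac{\left(-3 + \left(Y + Y\right)\right) \sqrt{Y}}{7} = - \frac{8}{7} + \frac{\left(-3 + 2 Y\right) \sqrt{Y}}{7} = - \frac{8}{7} + \frac{\sqrt{Y} \left(-3 + 2 Y\right)}{7}$)
$- \frac{128}{b} z{\left(M \right)} - 124 = - \frac{128}{-137} \left(- \frac{8}{7} + \frac{\sqrt{-6} \left(-3 + 2 \left(-6\right)\right)}{7}\right) - 124 = \left(-128\right) \left(- \frac{1}{137}\right) \left(- \frac{8}{7} + \frac{i \sqrt{6} \left(-3 - 12\right)}{7}\right) - 124 = \frac{128 \left(- \frac{8}{7} + \frac{1}{7} i \sqrt{6} \left(-15\right)\right)}{137} - 124 = \frac{128 \left(- \frac{8}{7} - \frac{15 i \sqrt{6}}{7}\right)}{137} - 124 = \left(- \frac{1024}{959} - \frac{1920 i \sqrt{6}}{959}\right) - 124 = - \frac{119940}{959} - \frac{1920 i \sqrt{6}}{959}$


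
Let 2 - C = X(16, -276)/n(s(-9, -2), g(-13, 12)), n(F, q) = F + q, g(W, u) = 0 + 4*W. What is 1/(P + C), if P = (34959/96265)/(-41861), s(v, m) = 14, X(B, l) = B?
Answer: 76565234135/185367797369 ≈ 0.41304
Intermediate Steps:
g(W, u) = 4*W
P = -34959/4029749165 (P = (34959*(1/96265))*(-1/41861) = (34959/96265)*(-1/41861) = -34959/4029749165 ≈ -8.6752e-6)
C = 46/19 (C = 2 - 16/(14 + 4*(-13)) = 2 - 16/(14 - 52) = 2 - 16/(-38) = 2 - 16*(-1)/38 = 2 - 1*(-8/19) = 2 + 8/19 = 46/19 ≈ 2.4211)
1/(P + C) = 1/(-34959/4029749165 + 46/19) = 1/(185367797369/76565234135) = 76565234135/185367797369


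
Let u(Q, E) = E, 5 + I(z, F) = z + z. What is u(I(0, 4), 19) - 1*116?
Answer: -97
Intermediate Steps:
I(z, F) = -5 + 2*z (I(z, F) = -5 + (z + z) = -5 + 2*z)
u(I(0, 4), 19) - 1*116 = 19 - 1*116 = 19 - 116 = -97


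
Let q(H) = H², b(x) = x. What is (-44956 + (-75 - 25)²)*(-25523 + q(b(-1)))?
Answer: 892147032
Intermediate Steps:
(-44956 + (-75 - 25)²)*(-25523 + q(b(-1))) = (-44956 + (-75 - 25)²)*(-25523 + (-1)²) = (-44956 + (-100)²)*(-25523 + 1) = (-44956 + 10000)*(-25522) = -34956*(-25522) = 892147032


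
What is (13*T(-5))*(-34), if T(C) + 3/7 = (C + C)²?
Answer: -308074/7 ≈ -44011.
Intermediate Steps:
T(C) = -3/7 + 4*C² (T(C) = -3/7 + (C + C)² = -3/7 + (2*C)² = -3/7 + 4*C²)
(13*T(-5))*(-34) = (13*(-3/7 + 4*(-5)²))*(-34) = (13*(-3/7 + 4*25))*(-34) = (13*(-3/7 + 100))*(-34) = (13*(697/7))*(-34) = (9061/7)*(-34) = -308074/7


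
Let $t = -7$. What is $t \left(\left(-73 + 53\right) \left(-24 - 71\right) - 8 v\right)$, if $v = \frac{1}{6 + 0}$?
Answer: $- \frac{39872}{3} \approx -13291.0$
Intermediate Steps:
$v = \frac{1}{6} \approx 0.16667$
$t \left(\left(-73 + 53\right) \left(-24 - 71\right) - 8 v\right) = - 7 \left(\left(-73 + 53\right) \left(-24 - 71\right) - \frac{4}{3}\right) = - 7 \left(\left(-20\right) \left(-95\right) - \frac{4}{3}\right) = - 7 \left(1900 - \frac{4}{3}\right) = \left(-7\right) \frac{5696}{3} = - \frac{39872}{3}$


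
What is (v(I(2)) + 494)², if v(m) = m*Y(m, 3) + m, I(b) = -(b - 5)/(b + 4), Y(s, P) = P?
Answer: 246016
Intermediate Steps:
I(b) = -(-5 + b)/(4 + b)
v(m) = 4*m (v(m) = m*3 + m = 3*m + m = 4*m)
(v(I(2)) + 494)² = (4*((5 - 1*2)/(4 + 2)) + 494)² = (4*((5 - 2)/6) + 494)² = (4*((⅙)*3) + 494)² = (4*(½) + 494)² = (2 + 494)² = 496² = 246016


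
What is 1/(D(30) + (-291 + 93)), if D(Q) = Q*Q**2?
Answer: 1/26802 ≈ 3.7311e-5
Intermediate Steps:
D(Q) = Q**3
1/(D(30) + (-291 + 93)) = 1/(30**3 + (-291 + 93)) = 1/(27000 - 198) = 1/26802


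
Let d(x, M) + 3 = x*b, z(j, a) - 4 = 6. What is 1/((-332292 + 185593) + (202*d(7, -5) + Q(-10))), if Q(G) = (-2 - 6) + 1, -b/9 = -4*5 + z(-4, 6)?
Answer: -1/20052 ≈ -4.9870e-5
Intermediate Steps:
z(j, a) = 10 (z(j, a) = 4 + 6 = 10)
b = 90 (b = -9*(-4*5 + 10) = -9*(-20 + 10) = -9*(-10) = 90)
Q(G) = -7 (Q(G) = -8 + 1 = -7)
d(x, M) = -3 + 90*x (d(x, M) = -3 + x*90 = -3 + 90*x)
1/((-332292 + 185593) + (202*d(7, -5) + Q(-10))) = 1/((-332292 + 185593) + (202*(-3 + 90*7) - 7)) = 1/(-146699 + (202*(-3 + 630) - 7)) = 1/(-146699 + (202*627 - 7)) = 1/(-146699 + (126654 - 7)) = 1/(-146699 + 126647) = 1/(-20052) = -1/20052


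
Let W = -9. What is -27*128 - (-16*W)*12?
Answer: -5184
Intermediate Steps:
-27*128 - (-16*W)*12 = -27*128 - (-16*(-9))*12 = -3456 - 144*12 = -3456 - 1*1728 = -3456 - 1728 = -5184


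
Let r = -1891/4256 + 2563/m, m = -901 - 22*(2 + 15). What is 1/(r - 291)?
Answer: -5426400/1592401553 ≈ -0.0034077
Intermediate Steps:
m = -1275 (m = -901 - 22*17 = -901 - 1*374 = -901 - 374 = -1275)
r = -13319153/5426400 (r = -1891/4256 + 2563/(-1275) = -1891*1/4256 + 2563*(-1/1275) = -1891/4256 - 2563/1275 = -13319153/5426400 ≈ -2.4545)
1/(r - 291) = 1/(-13319153/5426400 - 291) = 1/(-1592401553/5426400) = -5426400/1592401553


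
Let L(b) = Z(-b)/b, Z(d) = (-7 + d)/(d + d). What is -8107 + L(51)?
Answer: -21086278/2601 ≈ -8107.0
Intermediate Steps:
Z(d) = (-7 + d)/(2*d) (Z(d) = (-7 + d)/((2*d)) = (-7 + d)*(1/(2*d)) = (-7 + d)/(2*d))
L(b) = -(-7 - b)/(2*b**2) (L(b) = ((-7 - b)/(2*((-b))))/b = ((-1/b)*(-7 - b)/2)/b = (-(-7 - b)/(2*b))/b = -(-7 - b)/(2*b**2))
-8107 + L(51) = -8107 + (1/2)*(7 + 51)/51**2 = -8107 + (1/2)*(1/2601)*58 = -8107 + 29/2601 = -21086278/2601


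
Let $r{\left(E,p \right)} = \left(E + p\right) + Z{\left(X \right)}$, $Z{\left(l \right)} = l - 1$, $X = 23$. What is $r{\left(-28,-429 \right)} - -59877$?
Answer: $59442$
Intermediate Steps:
$Z{\left(l \right)} = -1 + l$ ($Z{\left(l \right)} = l - 1 = -1 + l$)
$r{\left(E,p \right)} = 22 + E + p$ ($r{\left(E,p \right)} = \left(E + p\right) + \left(-1 + 23\right) = \left(E + p\right) + 22 = 22 + E + p$)
$r{\left(-28,-429 \right)} - -59877 = \left(22 - 28 - 429\right) - -59877 = -435 + 59877 = 59442$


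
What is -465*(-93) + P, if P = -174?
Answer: 43071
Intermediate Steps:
-465*(-93) + P = -465*(-93) - 174 = 43245 - 174 = 43071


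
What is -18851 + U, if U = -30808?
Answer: -49659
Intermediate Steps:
-18851 + U = -18851 - 30808 = -49659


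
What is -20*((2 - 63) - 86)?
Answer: 2940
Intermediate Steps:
-20*((2 - 63) - 86) = -20*(-61 - 86) = -20*(-147) = 2940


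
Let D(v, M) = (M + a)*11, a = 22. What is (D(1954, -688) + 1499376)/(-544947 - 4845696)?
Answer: -497350/1796881 ≈ -0.27678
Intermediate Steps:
D(v, M) = 242 + 11*M (D(v, M) = (M + 22)*11 = (22 + M)*11 = 242 + 11*M)
(D(1954, -688) + 1499376)/(-544947 - 4845696) = ((242 + 11*(-688)) + 1499376)/(-544947 - 4845696) = ((242 - 7568) + 1499376)/(-5390643) = (-7326 + 1499376)*(-1/5390643) = 1492050*(-1/5390643) = -497350/1796881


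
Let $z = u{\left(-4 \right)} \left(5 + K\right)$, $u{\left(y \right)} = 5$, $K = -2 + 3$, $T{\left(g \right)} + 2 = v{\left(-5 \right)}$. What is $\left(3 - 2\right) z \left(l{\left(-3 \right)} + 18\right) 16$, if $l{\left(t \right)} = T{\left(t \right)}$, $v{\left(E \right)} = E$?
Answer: $5280$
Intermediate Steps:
$T{\left(g \right)} = -7$ ($T{\left(g \right)} = -2 - 5 = -7$)
$l{\left(t \right)} = -7$
$K = 1$
$z = 30$ ($z = 5 \left(5 + 1\right) = 5 \cdot 6 = 30$)
$\left(3 - 2\right) z \left(l{\left(-3 \right)} + 18\right) 16 = \left(3 - 2\right) 30 \left(-7 + 18\right) 16 = 1 \cdot 30 \cdot 11 \cdot 16 = 30 \cdot 11 \cdot 16 = 330 \cdot 16 = 5280$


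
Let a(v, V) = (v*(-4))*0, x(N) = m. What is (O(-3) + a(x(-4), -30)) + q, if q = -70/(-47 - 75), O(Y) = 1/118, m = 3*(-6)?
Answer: 4191/7198 ≈ 0.58224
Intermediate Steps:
m = -18
O(Y) = 1/118
x(N) = -18
q = 35/61 (q = -70/(-122) = -1/122*(-70) = 35/61 ≈ 0.57377)
a(v, V) = 0 (a(v, V) = -4*v*0 = 0)
(O(-3) + a(x(-4), -30)) + q = (1/118 + 0) + 35/61 = 1/118 + 35/61 = 4191/7198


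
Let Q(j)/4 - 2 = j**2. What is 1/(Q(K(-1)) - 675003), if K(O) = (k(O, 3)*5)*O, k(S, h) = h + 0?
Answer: -1/674095 ≈ -1.4835e-6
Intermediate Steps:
k(S, h) = h
K(O) = 15*O (K(O) = (3*5)*O = 15*O)
Q(j) = 8 + 4*j**2
1/(Q(K(-1)) - 675003) = 1/((8 + 4*(15*(-1))**2) - 675003) = 1/((8 + 4*(-15)**2) - 675003) = 1/((8 + 4*225) - 675003) = 1/((8 + 900) - 675003) = 1/(908 - 675003) = 1/(-674095) = -1/674095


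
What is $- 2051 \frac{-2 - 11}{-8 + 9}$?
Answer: $26663$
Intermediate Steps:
$- 2051 \frac{-2 - 11}{-8 + 9} = - 2051 \left(- \frac{13}{1}\right) = - 2051 \left(\left(-13\right) 1\right) = \left(-2051\right) \left(-13\right) = 26663$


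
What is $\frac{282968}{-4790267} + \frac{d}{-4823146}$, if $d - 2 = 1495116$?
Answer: $- \frac{4263405196917}{11552078559991} \approx -0.36906$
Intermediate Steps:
$d = 1495118$ ($d = 2 + 1495116 = 1495118$)
$\frac{282968}{-4790267} + \frac{d}{-4823146} = \frac{282968}{-4790267} + \frac{1495118}{-4823146} = 282968 \left(- \frac{1}{4790267}\right) + 1495118 \left(- \frac{1}{4823146}\right) = - \frac{282968}{4790267} - \frac{747559}{2411573} = - \frac{4263405196917}{11552078559991}$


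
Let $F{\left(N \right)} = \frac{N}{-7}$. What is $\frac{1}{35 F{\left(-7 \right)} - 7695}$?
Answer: $- \frac{1}{7660} \approx -0.00013055$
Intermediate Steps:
$F{\left(N \right)} = - \frac{N}{7}$ ($F{\left(N \right)} = N \left(- \frac{1}{7}\right) = - \frac{N}{7}$)
$\frac{1}{35 F{\left(-7 \right)} - 7695} = \frac{1}{35 \left(\left(- \frac{1}{7}\right) \left(-7\right)\right) - 7695} = \frac{1}{35 \cdot 1 - 7695} = \frac{1}{35 - 7695} = \frac{1}{-7660} = - \frac{1}{7660}$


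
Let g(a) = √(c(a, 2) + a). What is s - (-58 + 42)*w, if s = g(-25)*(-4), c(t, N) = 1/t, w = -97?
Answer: -1552 - 4*I*√626/5 ≈ -1552.0 - 20.016*I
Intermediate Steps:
g(a) = √(a + 1/a) (g(a) = √(1/a + a) = √(a + 1/a))
s = -4*I*√626/5 (s = √(-25 + 1/(-25))*(-4) = √(-25 - 1/25)*(-4) = √(-626/25)*(-4) = (I*√626/5)*(-4) = -4*I*√626/5 ≈ -20.016*I)
s - (-58 + 42)*w = -4*I*√626/5 - (-58 + 42)*(-97) = -4*I*√626/5 - (-16)*(-97) = -4*I*√626/5 - 1*1552 = -4*I*√626/5 - 1552 = -1552 - 4*I*√626/5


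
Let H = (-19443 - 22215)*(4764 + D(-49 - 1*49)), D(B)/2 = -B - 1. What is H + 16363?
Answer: -206524001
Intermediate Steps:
D(B) = -2 - 2*B (D(B) = 2*(-B - 1) = 2*(-1 - B) = -2 - 2*B)
H = -206540364 (H = (-19443 - 22215)*(4764 + (-2 - 2*(-49 - 1*49))) = -41658*(4764 + (-2 - 2*(-49 - 49))) = -41658*(4764 + (-2 - 2*(-98))) = -41658*(4764 + (-2 + 196)) = -41658*(4764 + 194) = -41658*4958 = -206540364)
H + 16363 = -206540364 + 16363 = -206524001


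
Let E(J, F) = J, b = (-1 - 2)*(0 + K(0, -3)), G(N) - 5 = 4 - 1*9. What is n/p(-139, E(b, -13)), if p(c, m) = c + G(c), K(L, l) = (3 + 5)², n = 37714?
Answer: -37714/139 ≈ -271.32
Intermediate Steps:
G(N) = 0 (G(N) = 5 + (4 - 1*9) = 5 + (4 - 9) = 5 - 5 = 0)
K(L, l) = 64 (K(L, l) = 8² = 64)
b = -192 (b = (-1 - 2)*(0 + 64) = -3*64 = -192)
p(c, m) = c (p(c, m) = c + 0 = c)
n/p(-139, E(b, -13)) = 37714/(-139) = 37714*(-1/139) = -37714/139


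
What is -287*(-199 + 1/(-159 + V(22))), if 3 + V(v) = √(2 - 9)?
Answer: 1499319857/26251 + 287*I*√7/26251 ≈ 57115.0 + 0.028926*I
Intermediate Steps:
V(v) = -3 + I*√7 (V(v) = -3 + √(2 - 9) = -3 + √(-7) = -3 + I*√7)
-287*(-199 + 1/(-159 + V(22))) = -287*(-199 + 1/(-159 + (-3 + I*√7))) = -287*(-199 + 1/(-162 + I*√7)) = 57113 - 287/(-162 + I*√7)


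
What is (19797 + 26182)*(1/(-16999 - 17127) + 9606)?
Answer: 15072576228545/34126 ≈ 4.4167e+8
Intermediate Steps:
(19797 + 26182)*(1/(-16999 - 17127) + 9606) = 45979*(1/(-34126) + 9606) = 45979*(-1/34126 + 9606) = 45979*(327814355/34126) = 15072576228545/34126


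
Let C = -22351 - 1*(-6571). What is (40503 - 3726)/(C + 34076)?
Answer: 36777/18296 ≈ 2.0101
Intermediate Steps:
C = -15780 (C = -22351 + 6571 = -15780)
(40503 - 3726)/(C + 34076) = (40503 - 3726)/(-15780 + 34076) = 36777/18296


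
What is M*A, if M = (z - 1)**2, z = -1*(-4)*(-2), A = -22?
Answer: -1782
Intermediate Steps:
z = -8 (z = 4*(-2) = -8)
M = 81 (M = (-8 - 1)**2 = (-9)**2 = 81)
M*A = 81*(-22) = -1782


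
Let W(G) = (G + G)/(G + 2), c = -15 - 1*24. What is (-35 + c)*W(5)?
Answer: -740/7 ≈ -105.71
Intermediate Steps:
c = -39 (c = -15 - 24 = -39)
W(G) = 2*G/(2 + G) (W(G) = (2*G)/(2 + G) = 2*G/(2 + G))
(-35 + c)*W(5) = (-35 - 39)*(2*5/(2 + 5)) = -148*5/7 = -74*10/7 = -740/7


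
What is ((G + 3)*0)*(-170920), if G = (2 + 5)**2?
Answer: 0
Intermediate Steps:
G = 49 (G = 7**2 = 49)
((G + 3)*0)*(-170920) = ((49 + 3)*0)*(-170920) = (52*0)*(-170920) = 0*(-170920) = 0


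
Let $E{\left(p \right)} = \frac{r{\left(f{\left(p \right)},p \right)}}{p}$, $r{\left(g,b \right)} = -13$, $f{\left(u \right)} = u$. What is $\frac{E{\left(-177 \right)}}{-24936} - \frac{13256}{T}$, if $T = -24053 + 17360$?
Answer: $\frac{19502516341}{9846902232} \approx 1.9806$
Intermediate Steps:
$T = -6693$
$E{\left(p \right)} = - \frac{13}{p}$
$\frac{E{\left(-177 \right)}}{-24936} - \frac{13256}{T} = \frac{\left(-13\right) \frac{1}{-177}}{-24936} - \frac{13256}{-6693} = \left(-13\right) \left(- \frac{1}{177}\right) \left(- \frac{1}{24936}\right) - - \frac{13256}{6693} = \frac{13}{177} \left(- \frac{1}{24936}\right) + \frac{13256}{6693} = - \frac{13}{4413672} + \frac{13256}{6693} = \frac{19502516341}{9846902232}$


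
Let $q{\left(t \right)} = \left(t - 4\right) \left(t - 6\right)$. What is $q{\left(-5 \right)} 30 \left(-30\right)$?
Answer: $-89100$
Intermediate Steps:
$q{\left(t \right)} = \left(-6 + t\right) \left(-4 + t\right)$ ($q{\left(t \right)} = \left(-4 + t\right) \left(-6 + t\right) = \left(-6 + t\right) \left(-4 + t\right)$)
$q{\left(-5 \right)} 30 \left(-30\right) = \left(24 + \left(-5\right)^{2} - -50\right) 30 \left(-30\right) = \left(24 + 25 + 50\right) 30 \left(-30\right) = 99 \cdot 30 \left(-30\right) = 2970 \left(-30\right) = -89100$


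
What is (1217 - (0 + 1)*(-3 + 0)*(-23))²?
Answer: 1317904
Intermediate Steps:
(1217 - (0 + 1)*(-3 + 0)*(-23))² = (1217 - 1*(-3)*(-23))² = (1217 - (-3)*(-23))² = (1217 - 1*69)² = (1217 - 69)² = 1148² = 1317904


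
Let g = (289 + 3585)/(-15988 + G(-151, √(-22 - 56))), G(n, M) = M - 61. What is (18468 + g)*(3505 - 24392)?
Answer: -99354225393410902/257570479 + 80916238*I*√78/257570479 ≈ -3.8574e+8 + 2.7745*I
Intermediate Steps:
G(n, M) = -61 + M
g = 3874/(-16049 + I*√78) (g = (289 + 3585)/(-15988 + (-61 + √(-22 - 56))) = 3874/(-15988 + (-61 + √(-78))) = 3874/(-15988 + (-61 + I*√78)) = 3874/(-16049 + I*√78) ≈ -0.24139 - 0.00013283*I)
(18468 + g)*(3505 - 24392) = (18468 + (-62173826/257570479 - 3874*I*√78/257570479))*(3505 - 24392) = (4756749432346/257570479 - 3874*I*√78/257570479)*(-20887) = -99354225393410902/257570479 + 80916238*I*√78/257570479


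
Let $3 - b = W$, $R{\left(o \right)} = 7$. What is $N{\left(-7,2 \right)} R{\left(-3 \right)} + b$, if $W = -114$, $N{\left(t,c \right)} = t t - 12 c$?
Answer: $292$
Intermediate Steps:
$N{\left(t,c \right)} = t^{2} - 12 c$
$b = 117$ ($b = 3 - -114 = 3 + 114 = 117$)
$N{\left(-7,2 \right)} R{\left(-3 \right)} + b = \left(\left(-7\right)^{2} - 24\right) 7 + 117 = \left(49 - 24\right) 7 + 117 = 25 \cdot 7 + 117 = 175 + 117 = 292$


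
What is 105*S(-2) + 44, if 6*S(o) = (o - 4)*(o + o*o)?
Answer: -166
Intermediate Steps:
S(o) = (-4 + o)*(o + o²)/6 (S(o) = ((o - 4)*(o + o*o))/6 = ((-4 + o)*(o + o²))/6 = (-4 + o)*(o + o²)/6)
105*S(-2) + 44 = 105*((⅙)*(-2)*(-4 + (-2)² - 3*(-2))) + 44 = 105*((⅙)*(-2)*(-4 + 4 + 6)) + 44 = 105*((⅙)*(-2)*6) + 44 = 105*(-2) + 44 = -210 + 44 = -166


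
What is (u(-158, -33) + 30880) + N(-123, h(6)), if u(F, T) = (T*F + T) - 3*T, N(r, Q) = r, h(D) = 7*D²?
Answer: 36037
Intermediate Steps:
u(F, T) = -2*T + F*T (u(F, T) = (F*T + T) - 3*T = (T + F*T) - 3*T = -2*T + F*T)
(u(-158, -33) + 30880) + N(-123, h(6)) = (-33*(-2 - 158) + 30880) - 123 = (-33*(-160) + 30880) - 123 = (5280 + 30880) - 123 = 36160 - 123 = 36037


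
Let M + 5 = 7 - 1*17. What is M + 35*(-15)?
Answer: -540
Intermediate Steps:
M = -15 (M = -5 + (7 - 1*17) = -5 + (7 - 17) = -5 - 10 = -15)
M + 35*(-15) = -15 + 35*(-15) = -15 - 525 = -540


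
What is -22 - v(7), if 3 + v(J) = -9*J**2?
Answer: 422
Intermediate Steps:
v(J) = -3 - 9*J**2
-22 - v(7) = -22 - (-3 - 9*7**2) = -22 - (-3 - 9*49) = -22 - (-3 - 441) = -22 - 1*(-444) = -22 + 444 = 422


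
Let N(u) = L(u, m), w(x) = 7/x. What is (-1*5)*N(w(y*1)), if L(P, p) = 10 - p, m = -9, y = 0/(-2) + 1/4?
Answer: -95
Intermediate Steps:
y = ¼ (y = 0*(-½) + 1*(¼) = 0 + ¼ = ¼ ≈ 0.25000)
N(u) = 19 (N(u) = 10 - 1*(-9) = 10 + 9 = 19)
(-1*5)*N(w(y*1)) = -1*5*19 = -5*19 = -95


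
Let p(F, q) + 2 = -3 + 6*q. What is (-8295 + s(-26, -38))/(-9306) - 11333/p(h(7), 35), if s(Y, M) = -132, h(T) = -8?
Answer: -34579121/635910 ≈ -54.377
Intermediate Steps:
p(F, q) = -5 + 6*q (p(F, q) = -2 + (-3 + 6*q) = -5 + 6*q)
(-8295 + s(-26, -38))/(-9306) - 11333/p(h(7), 35) = (-8295 - 132)/(-9306) - 11333/(-5 + 6*35) = -8427*(-1/9306) - 11333/(-5 + 210) = 2809/3102 - 11333/205 = -34579121/635910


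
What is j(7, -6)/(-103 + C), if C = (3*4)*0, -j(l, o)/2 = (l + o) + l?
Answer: 16/103 ≈ 0.15534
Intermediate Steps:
j(l, o) = -4*l - 2*o (j(l, o) = -2*((l + o) + l) = -2*(o + 2*l) = -4*l - 2*o)
C = 0 (C = 12*0 = 0)
j(7, -6)/(-103 + C) = (-4*7 - 2*(-6))/(-103 + 0) = (-28 + 12)/(-103) = -1/103*(-16) = 16/103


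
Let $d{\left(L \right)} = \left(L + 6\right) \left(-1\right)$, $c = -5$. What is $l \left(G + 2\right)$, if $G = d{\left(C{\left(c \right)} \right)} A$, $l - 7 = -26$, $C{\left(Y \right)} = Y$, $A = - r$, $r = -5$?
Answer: $57$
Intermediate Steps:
$A = 5$ ($A = \left(-1\right) \left(-5\right) = 5$)
$d{\left(L \right)} = -6 - L$ ($d{\left(L \right)} = \left(6 + L\right) \left(-1\right) = -6 - L$)
$l = -19$ ($l = 7 - 26 = -19$)
$G = -5$ ($G = \left(-6 - -5\right) 5 = \left(-6 + 5\right) 5 = \left(-1\right) 5 = -5$)
$l \left(G + 2\right) = - 19 \left(-5 + 2\right) = \left(-19\right) \left(-3\right) = 57$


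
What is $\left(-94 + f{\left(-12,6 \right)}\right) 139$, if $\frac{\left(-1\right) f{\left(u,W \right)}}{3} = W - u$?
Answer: $-20572$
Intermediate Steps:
$f{\left(u,W \right)} = - 3 W + 3 u$ ($f{\left(u,W \right)} = - 3 \left(W - u\right) = - 3 W + 3 u$)
$\left(-94 + f{\left(-12,6 \right)}\right) 139 = \left(-94 + \left(\left(-3\right) 6 + 3 \left(-12\right)\right)\right) 139 = \left(-94 - 54\right) 139 = \left(-148\right) 139 = -20572$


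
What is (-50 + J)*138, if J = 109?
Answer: 8142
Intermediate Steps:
(-50 + J)*138 = (-50 + 109)*138 = 59*138 = 8142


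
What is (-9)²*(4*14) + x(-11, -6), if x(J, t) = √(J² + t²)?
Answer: 4536 + √157 ≈ 4548.5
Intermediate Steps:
(-9)²*(4*14) + x(-11, -6) = (-9)²*(4*14) + √((-11)² + (-6)²) = 81*56 + √(121 + 36) = 4536 + √157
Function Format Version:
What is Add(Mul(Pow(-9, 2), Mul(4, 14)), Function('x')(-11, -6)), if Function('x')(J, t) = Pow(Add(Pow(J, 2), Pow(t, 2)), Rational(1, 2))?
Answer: Add(4536, Pow(157, Rational(1, 2))) ≈ 4548.5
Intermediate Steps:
Add(Mul(Pow(-9, 2), Mul(4, 14)), Function('x')(-11, -6)) = Add(Mul(Pow(-9, 2), Mul(4, 14)), Pow(Add(Pow(-11, 2), Pow(-6, 2)), Rational(1, 2))) = Add(Mul(81, 56), Pow(Add(121, 36), Rational(1, 2))) = Add(4536, Pow(157, Rational(1, 2)))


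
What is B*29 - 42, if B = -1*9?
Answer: -303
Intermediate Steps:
B = -9
B*29 - 42 = -9*29 - 42 = -261 - 42 = -303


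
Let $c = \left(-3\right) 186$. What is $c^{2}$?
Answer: $311364$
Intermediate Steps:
$c = -558$
$c^{2} = \left(-558\right)^{2} = 311364$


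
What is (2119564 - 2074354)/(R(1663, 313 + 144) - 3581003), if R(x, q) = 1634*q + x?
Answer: -22605/1416301 ≈ -0.015961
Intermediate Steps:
R(x, q) = x + 1634*q
(2119564 - 2074354)/(R(1663, 313 + 144) - 3581003) = (2119564 - 2074354)/((1663 + 1634*(313 + 144)) - 3581003) = 45210/((1663 + 1634*457) - 3581003) = 45210/((1663 + 746738) - 3581003) = 45210/(748401 - 3581003) = 45210/(-2832602) = 45210*(-1/2832602) = -22605/1416301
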